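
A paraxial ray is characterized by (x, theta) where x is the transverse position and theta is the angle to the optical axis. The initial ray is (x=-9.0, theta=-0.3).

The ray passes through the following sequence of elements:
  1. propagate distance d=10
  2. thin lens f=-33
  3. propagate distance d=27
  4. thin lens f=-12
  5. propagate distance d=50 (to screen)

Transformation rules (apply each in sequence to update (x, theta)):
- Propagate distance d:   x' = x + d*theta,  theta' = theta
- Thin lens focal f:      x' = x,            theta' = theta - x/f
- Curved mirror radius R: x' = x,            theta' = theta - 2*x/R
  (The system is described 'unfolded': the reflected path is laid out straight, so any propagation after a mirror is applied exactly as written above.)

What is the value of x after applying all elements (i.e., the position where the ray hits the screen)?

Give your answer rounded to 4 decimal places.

Answer: -187.7591

Derivation:
Initial: x=-9.0000 theta=-0.3000
After 1 (propagate distance d=10): x=-12.0000 theta=-0.3000
After 2 (thin lens f=-33): x=-12.0000 theta=-73/110 (≈-0.6636)
After 3 (propagate distance d=27): x=-3291/110 (≈-29.9182) theta=-73/110 (≈-0.6636)
After 4 (thin lens f=-12): x=-3291/110 (≈-29.9182) theta=-1389/440 (≈-3.1568)
After 5 (propagate distance d=50 (to screen)): x=-41307/220 (≈-187.7591) theta=-1389/440 (≈-3.1568)
Rounded to 4 decimal places: x = -187.7591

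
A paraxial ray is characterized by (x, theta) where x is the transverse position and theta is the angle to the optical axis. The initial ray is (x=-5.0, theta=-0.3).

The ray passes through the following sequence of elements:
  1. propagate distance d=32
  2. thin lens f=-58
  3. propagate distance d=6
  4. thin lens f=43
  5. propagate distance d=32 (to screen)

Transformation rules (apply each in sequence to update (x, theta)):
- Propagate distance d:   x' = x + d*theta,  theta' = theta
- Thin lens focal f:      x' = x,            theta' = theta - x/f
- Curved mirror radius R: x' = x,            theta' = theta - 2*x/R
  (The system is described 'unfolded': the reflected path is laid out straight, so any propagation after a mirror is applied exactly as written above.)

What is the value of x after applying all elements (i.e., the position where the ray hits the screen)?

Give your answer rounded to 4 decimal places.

Answer: -22.2369

Derivation:
Initial: x=-5.0000 theta=-0.3000
After 1 (propagate distance d=32): x=-14.6000 theta=-0.3000
After 2 (thin lens f=-58): x=-14.6000 theta=-16/29 (≈-0.5517)
After 3 (propagate distance d=6): x=-2597/145 (≈-17.9103) theta=-16/29 (≈-0.5517)
After 4 (thin lens f=43): x=-2597/145 (≈-17.9103) theta=-843/6235 (≈-0.1352)
After 5 (propagate distance d=32 (to screen)): x=-138647/6235 (≈-22.2369) theta=-843/6235 (≈-0.1352)
Rounded to 4 decimal places: x = -22.2369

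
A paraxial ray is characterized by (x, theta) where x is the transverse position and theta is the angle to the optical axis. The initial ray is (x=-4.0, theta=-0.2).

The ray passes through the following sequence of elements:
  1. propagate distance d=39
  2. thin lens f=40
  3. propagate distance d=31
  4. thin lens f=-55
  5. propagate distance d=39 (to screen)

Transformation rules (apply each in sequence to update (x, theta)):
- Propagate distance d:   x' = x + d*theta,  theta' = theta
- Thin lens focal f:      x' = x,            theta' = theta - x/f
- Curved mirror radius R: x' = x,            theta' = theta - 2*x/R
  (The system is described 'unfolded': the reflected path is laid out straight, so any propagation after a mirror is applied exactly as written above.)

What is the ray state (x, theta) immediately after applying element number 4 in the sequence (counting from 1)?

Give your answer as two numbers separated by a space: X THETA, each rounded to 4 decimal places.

Initial: x=-4.0000 theta=-0.2000
After 1 (propagate distance d=39): x=-11.8000 theta=-0.2000
After 2 (thin lens f=40): x=-11.8000 theta=0.0950
After 3 (propagate distance d=31): x=-8.8550 theta=0.0950
After 4 (thin lens f=-55): x=-8.8550 theta=-0.0660
Rounded to 4 decimal places: x = -8.8550, theta = -0.0660

Answer: -8.8550 -0.0660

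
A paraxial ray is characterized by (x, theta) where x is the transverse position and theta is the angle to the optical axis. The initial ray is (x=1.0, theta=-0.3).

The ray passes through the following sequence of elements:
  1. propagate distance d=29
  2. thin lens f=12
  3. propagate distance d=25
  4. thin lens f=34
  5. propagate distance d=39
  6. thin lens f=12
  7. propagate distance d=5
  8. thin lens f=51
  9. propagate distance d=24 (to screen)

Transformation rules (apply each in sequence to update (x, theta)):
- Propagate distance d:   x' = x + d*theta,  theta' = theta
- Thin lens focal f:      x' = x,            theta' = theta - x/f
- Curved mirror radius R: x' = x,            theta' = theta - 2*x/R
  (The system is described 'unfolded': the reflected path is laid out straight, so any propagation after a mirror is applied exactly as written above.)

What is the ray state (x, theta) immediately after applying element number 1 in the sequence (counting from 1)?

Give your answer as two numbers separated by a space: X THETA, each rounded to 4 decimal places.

Initial: x=1.0000 theta=-0.3000
After 1 (propagate distance d=29): x=-7.7000 theta=-0.3000
Rounded to 4 decimal places: x = -7.7000, theta = -0.3000

Answer: -7.7000 -0.3000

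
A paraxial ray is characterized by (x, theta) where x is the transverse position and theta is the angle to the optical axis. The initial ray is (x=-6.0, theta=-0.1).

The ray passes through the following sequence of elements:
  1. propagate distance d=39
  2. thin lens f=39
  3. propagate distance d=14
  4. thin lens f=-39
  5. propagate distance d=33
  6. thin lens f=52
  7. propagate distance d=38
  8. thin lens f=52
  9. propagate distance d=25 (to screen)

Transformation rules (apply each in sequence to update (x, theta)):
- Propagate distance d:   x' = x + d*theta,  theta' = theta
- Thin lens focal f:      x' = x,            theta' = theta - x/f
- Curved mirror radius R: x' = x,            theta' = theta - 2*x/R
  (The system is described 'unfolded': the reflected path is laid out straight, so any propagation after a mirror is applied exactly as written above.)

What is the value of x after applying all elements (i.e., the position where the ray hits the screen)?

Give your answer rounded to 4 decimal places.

Answer: 1.1423

Derivation:
Initial: x=-6.0000 theta=-0.1000
After 1 (propagate distance d=39): x=-9.9000 theta=-0.1000
After 2 (thin lens f=39): x=-9.9000 theta=2/13 (≈0.1538)
After 3 (propagate distance d=14): x=-1007/130 (≈-7.7462) theta=2/13 (≈0.1538)
After 4 (thin lens f=-39): x=-1007/130 (≈-7.7462) theta=-227/5070 (≈-0.0448)
After 5 (propagate distance d=33): x=-7794/845 (≈-9.2237) theta=-227/5070 (≈-0.0448)
After 6 (thin lens f=52): x=-7794/845 (≈-9.2237) theta=874/6591 (≈0.1326)
After 7 (propagate distance d=38): x=-137906/32955 (≈-4.1847) theta=874/6591 (≈0.1326)
After 8 (thin lens f=52): x=-137906/32955 (≈-4.1847) theta=182573/856830 (≈0.2131)
After 9 (propagate distance d=25 (to screen)): x=978769/856830 (≈1.1423) theta=182573/856830 (≈0.2131)
Rounded to 4 decimal places: x = 1.1423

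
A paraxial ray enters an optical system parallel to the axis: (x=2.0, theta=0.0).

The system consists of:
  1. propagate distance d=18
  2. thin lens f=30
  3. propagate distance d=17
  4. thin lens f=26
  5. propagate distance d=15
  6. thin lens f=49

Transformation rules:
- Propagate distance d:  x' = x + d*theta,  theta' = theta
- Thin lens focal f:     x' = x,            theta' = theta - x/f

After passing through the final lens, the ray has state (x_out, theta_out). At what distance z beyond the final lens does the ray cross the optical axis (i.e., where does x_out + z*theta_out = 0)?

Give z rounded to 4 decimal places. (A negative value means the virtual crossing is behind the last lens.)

Initial: x=2.0000 theta=0.0000
After 1 (propagate distance d=18): x=2.0000 theta=0.0000
After 2 (thin lens f=30): x=2.0000 theta=-1/15 (≈-0.0667)
After 3 (propagate distance d=17): x=13/15 (≈0.8667) theta=-1/15 (≈-0.0667)
After 4 (thin lens f=26): x=13/15 (≈0.8667) theta=-0.1000
After 5 (propagate distance d=15): x=-19/30 (≈-0.6333) theta=-0.1000
After 6 (thin lens f=49): x=-19/30 (≈-0.6333) theta=-64/735 (≈-0.0871)
z_focus = -x_out/theta_out = -(-19/30)/(-64/735) = -931/128 ≈ -7.2734
Rounded to 4 decimal places: z = -7.2734

Answer: -7.2734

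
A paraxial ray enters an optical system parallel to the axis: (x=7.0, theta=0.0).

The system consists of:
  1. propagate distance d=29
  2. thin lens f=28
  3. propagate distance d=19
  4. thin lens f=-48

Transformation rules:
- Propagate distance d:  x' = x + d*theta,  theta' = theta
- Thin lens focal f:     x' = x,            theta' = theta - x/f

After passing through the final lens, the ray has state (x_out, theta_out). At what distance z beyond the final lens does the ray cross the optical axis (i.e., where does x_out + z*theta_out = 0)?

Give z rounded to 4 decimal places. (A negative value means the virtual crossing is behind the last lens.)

Answer: 11.0769

Derivation:
Initial: x=7.0000 theta=0.0000
After 1 (propagate distance d=29): x=7.0000 theta=0.0000
After 2 (thin lens f=28): x=7.0000 theta=-0.2500
After 3 (propagate distance d=19): x=2.2500 theta=-0.2500
After 4 (thin lens f=-48): x=2.2500 theta=-13/64 (≈-0.2031)
z_focus = -x_out/theta_out = -(2.2500)/(-13/64) = 144/13 ≈ 11.0769
Rounded to 4 decimal places: z = 11.0769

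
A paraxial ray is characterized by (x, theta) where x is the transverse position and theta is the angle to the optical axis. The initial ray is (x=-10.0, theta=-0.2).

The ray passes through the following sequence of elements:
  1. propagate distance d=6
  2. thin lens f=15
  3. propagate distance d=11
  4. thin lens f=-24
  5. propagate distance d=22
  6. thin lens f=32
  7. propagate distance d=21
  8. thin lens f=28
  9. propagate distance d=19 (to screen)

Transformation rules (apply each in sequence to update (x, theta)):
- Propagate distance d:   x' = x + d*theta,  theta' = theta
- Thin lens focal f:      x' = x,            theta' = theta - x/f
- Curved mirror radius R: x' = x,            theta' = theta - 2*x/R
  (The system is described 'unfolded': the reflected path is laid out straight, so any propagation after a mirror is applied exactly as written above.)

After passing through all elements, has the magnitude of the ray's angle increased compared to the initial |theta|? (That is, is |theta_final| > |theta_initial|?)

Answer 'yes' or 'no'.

Answer: no

Derivation:
Initial: x=-10.0000 theta=-0.2000
After 1 (propagate distance d=6): x=-11.2000 theta=-0.2000
After 2 (thin lens f=15): x=-11.2000 theta=41/75 (≈0.5467)
After 3 (propagate distance d=11): x=-389/75 (≈-5.1867) theta=41/75 (≈0.5467)
After 4 (thin lens f=-24): x=-389/75 (≈-5.1867) theta=119/360 (≈0.3306)
After 5 (propagate distance d=22): x=1877/900 (≈2.0856) theta=119/360 (≈0.3306)
After 6 (thin lens f=32): x=1877/900 (≈2.0856) theta=7643/28800 (≈0.2654)
After 7 (propagate distance d=21): x=220567/28800 (≈7.6586) theta=7643/28800 (≈0.2654)
After 8 (thin lens f=28): x=220567/28800 (≈7.6586) theta=-6563/806400 (≈-0.0081)
After 9 (propagate distance d=19 (to screen)): x=6051179/806400 (≈7.5039) theta=-6563/806400 (≈-0.0081)
|theta_initial|=0.2000 |theta_final|=6563/806400 (≈0.0081) -> not increased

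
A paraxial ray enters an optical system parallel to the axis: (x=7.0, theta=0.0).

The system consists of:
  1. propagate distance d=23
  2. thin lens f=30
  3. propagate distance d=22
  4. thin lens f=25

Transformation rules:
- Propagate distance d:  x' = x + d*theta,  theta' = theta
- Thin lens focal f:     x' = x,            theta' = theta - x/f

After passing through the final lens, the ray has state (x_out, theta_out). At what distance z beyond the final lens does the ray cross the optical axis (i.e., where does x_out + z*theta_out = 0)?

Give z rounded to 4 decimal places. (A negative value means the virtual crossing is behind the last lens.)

Initial: x=7.0000 theta=0.0000
After 1 (propagate distance d=23): x=7.0000 theta=0.0000
After 2 (thin lens f=30): x=7.0000 theta=-7/30 (≈-0.2333)
After 3 (propagate distance d=22): x=28/15 (≈1.8667) theta=-7/30 (≈-0.2333)
After 4 (thin lens f=25): x=28/15 (≈1.8667) theta=-0.3080
z_focus = -x_out/theta_out = -(28/15)/(-0.3080) = 200/33 ≈ 6.0606
Rounded to 4 decimal places: z = 6.0606

Answer: 6.0606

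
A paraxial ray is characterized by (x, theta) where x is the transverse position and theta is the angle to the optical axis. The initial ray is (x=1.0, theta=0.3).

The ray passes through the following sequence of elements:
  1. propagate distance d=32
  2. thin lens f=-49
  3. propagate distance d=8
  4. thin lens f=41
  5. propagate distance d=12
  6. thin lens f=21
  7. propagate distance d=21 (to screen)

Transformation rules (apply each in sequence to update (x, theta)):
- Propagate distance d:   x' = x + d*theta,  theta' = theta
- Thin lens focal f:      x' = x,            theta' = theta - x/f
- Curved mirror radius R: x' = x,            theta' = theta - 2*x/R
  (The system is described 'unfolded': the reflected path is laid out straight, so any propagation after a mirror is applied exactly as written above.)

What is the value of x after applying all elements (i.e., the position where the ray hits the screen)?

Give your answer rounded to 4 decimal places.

Initial: x=1.0000 theta=0.3000
After 1 (propagate distance d=32): x=10.6000 theta=0.3000
After 2 (thin lens f=-49): x=10.6000 theta=253/490 (≈0.5163)
After 3 (propagate distance d=8): x=3609/245 (≈14.7306) theta=253/490 (≈0.5163)
After 4 (thin lens f=41): x=3609/245 (≈14.7306) theta=631/4018 (≈0.1570)
After 5 (propagate distance d=12): x=166899/10045 (≈16.6151) theta=631/4018 (≈0.1570)
After 6 (thin lens f=21): x=166899/10045 (≈16.6151) theta=-89181/140630 (≈-0.6342)
After 7 (propagate distance d=21 (to screen)): x=1893/574 (≈3.2979) theta=-89181/140630 (≈-0.6342)
Rounded to 4 decimal places: x = 3.2979

Answer: 3.2979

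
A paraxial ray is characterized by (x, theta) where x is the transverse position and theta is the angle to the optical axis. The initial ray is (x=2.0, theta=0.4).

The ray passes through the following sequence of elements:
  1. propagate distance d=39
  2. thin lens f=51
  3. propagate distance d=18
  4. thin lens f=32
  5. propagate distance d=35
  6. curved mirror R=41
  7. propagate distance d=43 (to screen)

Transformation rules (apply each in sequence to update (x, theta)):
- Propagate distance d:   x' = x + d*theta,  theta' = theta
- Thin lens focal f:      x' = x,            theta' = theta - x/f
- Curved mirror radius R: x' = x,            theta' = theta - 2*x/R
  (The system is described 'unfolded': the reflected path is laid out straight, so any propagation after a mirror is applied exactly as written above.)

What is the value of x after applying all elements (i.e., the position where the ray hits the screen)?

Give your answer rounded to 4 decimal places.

Initial: x=2.0000 theta=0.4000
After 1 (propagate distance d=39): x=17.6000 theta=0.4000
After 2 (thin lens f=51): x=17.6000 theta=14/255 (≈0.0549)
After 3 (propagate distance d=18): x=316/17 (≈18.5882) theta=14/255 (≈0.0549)
After 4 (thin lens f=32): x=316/17 (≈18.5882) theta=-1073/2040 (≈-0.5260)
After 5 (propagate distance d=35): x=73/408 (≈0.1789) theta=-1073/2040 (≈-0.5260)
After 6 (curved mirror R=41): x=73/408 (≈0.1789) theta=-44723/83640 (≈-0.5347)
After 7 (propagate distance d=43 (to screen)): x=-477031/20910 (≈-22.8135) theta=-44723/83640 (≈-0.5347)
Rounded to 4 decimal places: x = -22.8135

Answer: -22.8135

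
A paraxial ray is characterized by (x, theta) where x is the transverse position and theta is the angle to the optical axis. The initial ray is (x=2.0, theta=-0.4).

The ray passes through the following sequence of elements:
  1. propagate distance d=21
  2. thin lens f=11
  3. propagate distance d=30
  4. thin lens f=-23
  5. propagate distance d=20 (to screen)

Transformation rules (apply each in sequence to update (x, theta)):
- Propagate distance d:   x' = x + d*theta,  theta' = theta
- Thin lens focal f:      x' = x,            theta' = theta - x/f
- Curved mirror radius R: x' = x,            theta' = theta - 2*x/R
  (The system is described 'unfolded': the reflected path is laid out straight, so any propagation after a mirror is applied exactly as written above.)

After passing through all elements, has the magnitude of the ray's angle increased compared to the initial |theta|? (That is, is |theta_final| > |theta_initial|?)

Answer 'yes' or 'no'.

Initial: x=2.0000 theta=-0.4000
After 1 (propagate distance d=21): x=-6.4000 theta=-0.4000
After 2 (thin lens f=11): x=-6.4000 theta=2/11 (≈0.1818)
After 3 (propagate distance d=30): x=-52/55 (≈-0.9455) theta=2/11 (≈0.1818)
After 4 (thin lens f=-23): x=-52/55 (≈-0.9455) theta=178/1265 (≈0.1407)
After 5 (propagate distance d=20 (to screen)): x=2364/1265 (≈1.8688) theta=178/1265 (≈0.1407)
|theta_initial|=0.4000 |theta_final|=178/1265 (≈0.1407) -> not increased

Answer: no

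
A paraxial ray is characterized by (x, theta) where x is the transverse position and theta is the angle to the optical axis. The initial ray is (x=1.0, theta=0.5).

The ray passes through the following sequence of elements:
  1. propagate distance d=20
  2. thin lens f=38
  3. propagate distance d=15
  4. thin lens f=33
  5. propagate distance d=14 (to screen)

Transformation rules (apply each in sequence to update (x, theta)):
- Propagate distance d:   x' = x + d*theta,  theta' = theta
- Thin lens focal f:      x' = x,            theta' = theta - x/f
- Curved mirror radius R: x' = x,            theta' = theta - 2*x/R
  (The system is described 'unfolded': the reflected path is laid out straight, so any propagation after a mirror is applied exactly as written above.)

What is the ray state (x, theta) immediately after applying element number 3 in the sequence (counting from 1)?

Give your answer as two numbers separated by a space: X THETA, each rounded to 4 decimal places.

Initial: x=1.0000 theta=0.5000
After 1 (propagate distance d=20): x=11.0000 theta=0.5000
After 2 (thin lens f=38): x=11.0000 theta=4/19 (≈0.2105)
After 3 (propagate distance d=15): x=269/19 (≈14.1579) theta=4/19 (≈0.2105)
Rounded to 4 decimal places: x = 14.1579, theta = 0.2105

Answer: 14.1579 0.2105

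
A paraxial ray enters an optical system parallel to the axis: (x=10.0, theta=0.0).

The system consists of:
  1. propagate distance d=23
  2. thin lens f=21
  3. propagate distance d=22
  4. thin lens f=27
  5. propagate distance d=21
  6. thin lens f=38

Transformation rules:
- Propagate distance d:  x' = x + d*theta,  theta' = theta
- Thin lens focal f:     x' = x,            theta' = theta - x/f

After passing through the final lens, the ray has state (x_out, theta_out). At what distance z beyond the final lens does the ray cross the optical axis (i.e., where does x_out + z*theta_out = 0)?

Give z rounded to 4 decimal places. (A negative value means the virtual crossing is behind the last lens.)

Answer: -52.4675

Derivation:
Initial: x=10.0000 theta=0.0000
After 1 (propagate distance d=23): x=10.0000 theta=0.0000
After 2 (thin lens f=21): x=10.0000 theta=-10/21 (≈-0.4762)
After 3 (propagate distance d=22): x=-10/21 (≈-0.4762) theta=-10/21 (≈-0.4762)
After 4 (thin lens f=27): x=-10/21 (≈-0.4762) theta=-260/567 (≈-0.4586)
After 5 (propagate distance d=21): x=-1910/189 (≈-10.1058) theta=-260/567 (≈-0.4586)
After 6 (thin lens f=38): x=-1910/189 (≈-10.1058) theta=-2075/10773 (≈-0.1926)
z_focus = -x_out/theta_out = -(-1910/189)/(-2075/10773) = -21774/415 ≈ -52.4675
Rounded to 4 decimal places: z = -52.4675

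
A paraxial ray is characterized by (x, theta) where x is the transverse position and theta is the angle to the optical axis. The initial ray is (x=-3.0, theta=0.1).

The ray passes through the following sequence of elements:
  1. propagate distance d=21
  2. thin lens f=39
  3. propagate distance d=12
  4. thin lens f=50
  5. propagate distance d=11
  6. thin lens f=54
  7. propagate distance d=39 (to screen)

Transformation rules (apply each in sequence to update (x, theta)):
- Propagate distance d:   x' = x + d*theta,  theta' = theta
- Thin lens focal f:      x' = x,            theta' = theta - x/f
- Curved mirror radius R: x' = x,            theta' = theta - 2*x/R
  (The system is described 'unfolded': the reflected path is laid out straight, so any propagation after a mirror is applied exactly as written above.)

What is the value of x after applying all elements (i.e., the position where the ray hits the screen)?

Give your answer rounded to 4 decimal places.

Answer: 4.8511

Derivation:
Initial: x=-3.0000 theta=0.1000
After 1 (propagate distance d=21): x=-0.9000 theta=0.1000
After 2 (thin lens f=39): x=-0.9000 theta=8/65 (≈0.1231)
After 3 (propagate distance d=12): x=15/26 (≈0.5769) theta=8/65 (≈0.1231)
After 4 (thin lens f=50): x=15/26 (≈0.5769) theta=29/260 (≈0.1115)
After 5 (propagate distance d=11): x=469/260 (≈1.8038) theta=29/260 (≈0.1115)
After 6 (thin lens f=54): x=469/260 (≈1.8038) theta=1097/14040 (≈0.0781)
After 7 (propagate distance d=39 (to screen)): x=22703/4680 (≈4.8511) theta=1097/14040 (≈0.0781)
Rounded to 4 decimal places: x = 4.8511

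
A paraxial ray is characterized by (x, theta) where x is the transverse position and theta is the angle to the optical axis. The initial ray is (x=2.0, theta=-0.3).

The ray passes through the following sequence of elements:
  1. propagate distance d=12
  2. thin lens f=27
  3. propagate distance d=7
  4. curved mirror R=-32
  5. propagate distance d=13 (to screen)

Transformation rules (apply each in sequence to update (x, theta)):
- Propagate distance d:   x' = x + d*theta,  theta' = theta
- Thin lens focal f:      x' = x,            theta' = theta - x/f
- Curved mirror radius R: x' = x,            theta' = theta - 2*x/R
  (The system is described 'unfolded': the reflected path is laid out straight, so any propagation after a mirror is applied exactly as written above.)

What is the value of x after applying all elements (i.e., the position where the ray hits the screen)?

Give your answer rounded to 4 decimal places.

Initial: x=2.0000 theta=-0.3000
After 1 (propagate distance d=12): x=-1.6000 theta=-0.3000
After 2 (thin lens f=27): x=-1.6000 theta=-13/54 (≈-0.2407)
After 3 (propagate distance d=7): x=-887/270 (≈-3.2852) theta=-13/54 (≈-0.2407)
After 4 (curved mirror R=-32): x=-887/270 (≈-3.2852) theta=-1927/4320 (≈-0.4461)
After 5 (propagate distance d=13 (to screen)): x=-13081/1440 (≈-9.0840) theta=-1927/4320 (≈-0.4461)
Rounded to 4 decimal places: x = -9.0840

Answer: -9.0840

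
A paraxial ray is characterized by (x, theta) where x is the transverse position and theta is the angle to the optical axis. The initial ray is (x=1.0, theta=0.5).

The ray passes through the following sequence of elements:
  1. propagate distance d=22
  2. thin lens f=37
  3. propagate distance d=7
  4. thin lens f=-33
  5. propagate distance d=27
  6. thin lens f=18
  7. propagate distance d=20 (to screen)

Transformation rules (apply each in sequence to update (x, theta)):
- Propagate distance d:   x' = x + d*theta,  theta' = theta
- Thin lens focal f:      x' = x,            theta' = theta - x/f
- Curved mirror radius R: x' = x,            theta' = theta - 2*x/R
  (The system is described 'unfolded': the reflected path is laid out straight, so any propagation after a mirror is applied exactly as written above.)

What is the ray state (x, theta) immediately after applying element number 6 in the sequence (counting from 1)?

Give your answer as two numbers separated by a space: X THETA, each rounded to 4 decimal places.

Answer: 28.7973 -1.0233

Derivation:
Initial: x=1.0000 theta=0.5000
After 1 (propagate distance d=22): x=12.0000 theta=0.5000
After 2 (thin lens f=37): x=12.0000 theta=13/74 (≈0.1757)
After 3 (propagate distance d=7): x=979/74 (≈13.2297) theta=13/74 (≈0.1757)
After 4 (thin lens f=-33): x=979/74 (≈13.2297) theta=64/111 (≈0.5766)
After 5 (propagate distance d=27): x=2131/74 (≈28.7973) theta=64/111 (≈0.5766)
After 6 (thin lens f=18): x=2131/74 (≈28.7973) theta=-1363/1332 (≈-1.0233)
Rounded to 4 decimal places: x = 28.7973, theta = -1.0233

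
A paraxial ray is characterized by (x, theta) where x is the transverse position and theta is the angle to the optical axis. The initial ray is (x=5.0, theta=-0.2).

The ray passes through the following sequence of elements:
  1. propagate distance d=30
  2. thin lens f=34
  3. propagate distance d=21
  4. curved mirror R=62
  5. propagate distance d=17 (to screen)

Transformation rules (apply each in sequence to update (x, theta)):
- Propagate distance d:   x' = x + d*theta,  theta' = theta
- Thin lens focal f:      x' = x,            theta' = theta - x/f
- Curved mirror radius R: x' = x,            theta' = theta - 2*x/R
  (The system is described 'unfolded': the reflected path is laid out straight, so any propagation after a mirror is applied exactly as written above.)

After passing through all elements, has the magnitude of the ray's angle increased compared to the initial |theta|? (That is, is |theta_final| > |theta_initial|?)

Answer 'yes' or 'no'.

Initial: x=5.0000 theta=-0.2000
After 1 (propagate distance d=30): x=-1.0000 theta=-0.2000
After 2 (thin lens f=34): x=-1.0000 theta=-29/170 (≈-0.1706)
After 3 (propagate distance d=21): x=-779/170 (≈-4.5824) theta=-29/170 (≈-0.1706)
After 4 (curved mirror R=62): x=-779/170 (≈-4.5824) theta=-12/527 (≈-0.0228)
After 5 (propagate distance d=17 (to screen)): x=-26189/5270 (≈-4.9694) theta=-12/527 (≈-0.0228)
|theta_initial|=0.2000 |theta_final|=12/527 (≈0.0228) -> not increased

Answer: no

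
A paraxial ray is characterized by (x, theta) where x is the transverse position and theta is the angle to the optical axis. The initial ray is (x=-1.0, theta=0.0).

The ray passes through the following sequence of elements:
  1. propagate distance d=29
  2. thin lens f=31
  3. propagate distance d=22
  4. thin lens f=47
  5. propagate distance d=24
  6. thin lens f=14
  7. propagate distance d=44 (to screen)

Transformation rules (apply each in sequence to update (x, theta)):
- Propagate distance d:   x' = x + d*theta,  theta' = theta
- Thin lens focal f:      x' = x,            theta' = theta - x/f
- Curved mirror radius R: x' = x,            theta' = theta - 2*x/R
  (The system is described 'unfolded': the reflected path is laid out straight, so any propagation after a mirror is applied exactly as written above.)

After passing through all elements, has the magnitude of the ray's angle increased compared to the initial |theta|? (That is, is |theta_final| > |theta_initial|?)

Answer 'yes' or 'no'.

Initial: x=-1.0000 theta=0.0000
After 1 (propagate distance d=29): x=-1.0000 theta=0.0000
After 2 (thin lens f=31): x=-1.0000 theta=1/31 (≈0.0323)
After 3 (propagate distance d=22): x=-9/31 (≈-0.2903) theta=1/31 (≈0.0323)
After 4 (thin lens f=47): x=-9/31 (≈-0.2903) theta=56/1457 (≈0.0384)
After 5 (propagate distance d=24): x=921/1457 (≈0.6321) theta=56/1457 (≈0.0384)
After 6 (thin lens f=14): x=921/1457 (≈0.6321) theta=-137/20398 (≈-0.0067)
After 7 (propagate distance d=44 (to screen)): x=3433/10199 (≈0.3366) theta=-137/20398 (≈-0.0067)
|theta_initial|=0.0000 |theta_final|=137/20398 (≈0.0067) -> increased

Answer: yes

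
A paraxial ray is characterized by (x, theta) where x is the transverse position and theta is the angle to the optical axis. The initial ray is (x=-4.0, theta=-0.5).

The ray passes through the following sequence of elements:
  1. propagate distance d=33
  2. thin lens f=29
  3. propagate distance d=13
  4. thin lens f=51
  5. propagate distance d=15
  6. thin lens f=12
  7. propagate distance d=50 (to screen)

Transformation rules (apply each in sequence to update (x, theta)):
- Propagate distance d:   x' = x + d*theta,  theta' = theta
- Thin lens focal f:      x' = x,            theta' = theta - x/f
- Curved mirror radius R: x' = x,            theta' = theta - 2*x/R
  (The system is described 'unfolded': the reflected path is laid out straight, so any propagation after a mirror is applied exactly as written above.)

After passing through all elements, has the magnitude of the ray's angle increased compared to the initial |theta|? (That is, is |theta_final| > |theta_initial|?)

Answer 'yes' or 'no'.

Answer: yes

Derivation:
Initial: x=-4.0000 theta=-0.5000
After 1 (propagate distance d=33): x=-20.5000 theta=-0.5000
After 2 (thin lens f=29): x=-20.5000 theta=6/29 (≈0.2069)
After 3 (propagate distance d=13): x=-1033/58 (≈-17.8103) theta=6/29 (≈0.2069)
After 4 (thin lens f=51): x=-1033/58 (≈-17.8103) theta=1645/2958 (≈0.5561)
After 5 (propagate distance d=15): x=-4668/493 (≈-9.4686) theta=1645/2958 (≈0.5561)
After 6 (thin lens f=12): x=-4668/493 (≈-9.4686) theta=3979/2958 (≈1.3452)
After 7 (propagate distance d=50 (to screen)): x=85471/1479 (≈57.7897) theta=3979/2958 (≈1.3452)
|theta_initial|=0.5000 |theta_final|=3979/2958 (≈1.3452) -> increased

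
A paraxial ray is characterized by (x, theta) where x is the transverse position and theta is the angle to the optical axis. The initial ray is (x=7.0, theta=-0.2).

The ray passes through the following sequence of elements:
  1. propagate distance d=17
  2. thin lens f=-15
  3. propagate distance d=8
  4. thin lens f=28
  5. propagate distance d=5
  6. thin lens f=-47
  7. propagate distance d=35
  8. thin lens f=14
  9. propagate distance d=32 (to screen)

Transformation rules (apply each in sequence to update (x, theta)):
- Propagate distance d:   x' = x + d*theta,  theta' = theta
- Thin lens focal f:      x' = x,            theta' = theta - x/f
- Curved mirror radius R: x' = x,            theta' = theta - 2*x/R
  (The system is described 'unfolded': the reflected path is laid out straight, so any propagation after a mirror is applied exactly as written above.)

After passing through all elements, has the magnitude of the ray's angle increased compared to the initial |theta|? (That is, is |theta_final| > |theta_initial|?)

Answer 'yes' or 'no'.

Initial: x=7.0000 theta=-0.2000
After 1 (propagate distance d=17): x=3.6000 theta=-0.2000
After 2 (thin lens f=-15): x=3.6000 theta=0.0400
After 3 (propagate distance d=8): x=3.9200 theta=0.0400
After 4 (thin lens f=28): x=3.9200 theta=-0.1000
After 5 (propagate distance d=5): x=3.4200 theta=-0.1000
After 6 (thin lens f=-47): x=3.4200 theta=-32/1175 (≈-0.0272)
After 7 (propagate distance d=35): x=5797/2350 (≈2.4668) theta=-32/1175 (≈-0.0272)
After 8 (thin lens f=14): x=5797/2350 (≈2.4668) theta=-6693/32900 (≈-0.2034)
After 9 (propagate distance d=32 (to screen)): x=-66509/16450 (≈-4.0431) theta=-6693/32900 (≈-0.2034)
|theta_initial|=0.2000 |theta_final|=6693/32900 (≈0.2034) -> increased

Answer: yes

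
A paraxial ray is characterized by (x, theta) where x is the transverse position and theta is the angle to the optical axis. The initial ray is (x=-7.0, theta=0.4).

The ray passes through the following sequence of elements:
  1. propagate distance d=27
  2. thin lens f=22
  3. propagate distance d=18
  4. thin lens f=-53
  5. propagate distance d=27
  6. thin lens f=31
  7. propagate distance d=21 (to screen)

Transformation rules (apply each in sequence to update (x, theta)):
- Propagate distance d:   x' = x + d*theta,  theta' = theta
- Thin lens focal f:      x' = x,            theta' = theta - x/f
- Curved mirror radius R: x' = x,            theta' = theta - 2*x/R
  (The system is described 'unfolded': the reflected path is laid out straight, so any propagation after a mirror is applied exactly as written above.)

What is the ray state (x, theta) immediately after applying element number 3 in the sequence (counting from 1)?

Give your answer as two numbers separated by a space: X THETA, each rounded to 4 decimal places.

Initial: x=-7.0000 theta=0.4000
After 1 (propagate distance d=27): x=3.8000 theta=0.4000
After 2 (thin lens f=22): x=3.8000 theta=5/22 (≈0.2273)
After 3 (propagate distance d=18): x=434/55 (≈7.8909) theta=5/22 (≈0.2273)
Rounded to 4 decimal places: x = 7.8909, theta = 0.2273

Answer: 7.8909 0.2273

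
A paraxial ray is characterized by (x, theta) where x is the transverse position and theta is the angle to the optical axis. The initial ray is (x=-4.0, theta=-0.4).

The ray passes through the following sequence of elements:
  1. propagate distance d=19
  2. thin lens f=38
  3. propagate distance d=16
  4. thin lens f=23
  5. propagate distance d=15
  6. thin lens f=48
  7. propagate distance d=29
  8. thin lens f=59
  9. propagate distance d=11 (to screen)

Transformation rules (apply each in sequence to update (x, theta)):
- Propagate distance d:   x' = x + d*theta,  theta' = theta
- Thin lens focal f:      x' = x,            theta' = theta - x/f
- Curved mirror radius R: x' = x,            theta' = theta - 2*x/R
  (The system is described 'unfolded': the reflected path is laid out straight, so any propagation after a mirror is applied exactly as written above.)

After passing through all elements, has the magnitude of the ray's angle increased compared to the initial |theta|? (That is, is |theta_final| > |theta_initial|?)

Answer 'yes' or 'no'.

Answer: yes

Derivation:
Initial: x=-4.0000 theta=-0.4000
After 1 (propagate distance d=19): x=-11.6000 theta=-0.4000
After 2 (thin lens f=38): x=-11.6000 theta=-9/95 (≈-0.0947)
After 3 (propagate distance d=16): x=-1246/95 (≈-13.1158) theta=-9/95 (≈-0.0947)
After 4 (thin lens f=23): x=-1246/95 (≈-13.1158) theta=1039/2185 (≈0.4755)
After 5 (propagate distance d=15): x=-13073/2185 (≈-5.9831) theta=1039/2185 (≈0.4755)
After 6 (thin lens f=48): x=-13073/2185 (≈-5.9831) theta=12589/20976 (≈0.6002)
After 7 (propagate distance d=29): x=1197901/104880 (≈11.4216) theta=12589/20976 (≈0.6002)
After 8 (thin lens f=59): x=1197901/104880 (≈11.4216) theta=419309/1031320 (≈0.4066)
After 9 (propagate distance d=11 (to screen)): x=4276111/269040 (≈15.8940) theta=419309/1031320 (≈0.4066)
|theta_initial|=0.4000 |theta_final|=419309/1031320 (≈0.4066) -> increased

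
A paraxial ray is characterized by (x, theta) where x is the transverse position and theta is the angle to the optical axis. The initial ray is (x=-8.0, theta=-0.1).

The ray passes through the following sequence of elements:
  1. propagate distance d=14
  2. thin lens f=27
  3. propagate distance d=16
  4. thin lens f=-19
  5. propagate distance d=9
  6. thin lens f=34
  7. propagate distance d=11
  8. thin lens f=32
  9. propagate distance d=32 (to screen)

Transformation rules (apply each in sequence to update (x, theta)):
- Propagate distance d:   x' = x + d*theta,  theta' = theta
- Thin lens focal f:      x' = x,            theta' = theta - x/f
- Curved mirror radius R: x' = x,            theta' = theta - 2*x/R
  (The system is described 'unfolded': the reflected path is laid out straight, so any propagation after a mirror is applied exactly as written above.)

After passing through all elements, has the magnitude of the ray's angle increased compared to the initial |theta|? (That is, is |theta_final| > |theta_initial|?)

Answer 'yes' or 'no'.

Initial: x=-8.0000 theta=-0.1000
After 1 (propagate distance d=14): x=-9.4000 theta=-0.1000
After 2 (thin lens f=27): x=-9.4000 theta=67/270 (≈0.2481)
After 3 (propagate distance d=16): x=-733/135 (≈-5.4296) theta=67/270 (≈0.2481)
After 4 (thin lens f=-19): x=-733/135 (≈-5.4296) theta=-193/5130 (≈-0.0376)
After 5 (propagate distance d=9): x=-29591/5130 (≈-5.7682) theta=-193/5130 (≈-0.0376)
After 6 (thin lens f=34): x=-29591/5130 (≈-5.7682) theta=23029/174420 (≈0.1320)
After 7 (propagate distance d=11): x=-50185/11628 (≈-4.3159) theta=23029/174420 (≈0.1320)
After 8 (thin lens f=32): x=-50185/11628 (≈-4.3159) theta=1489703/5581440 (≈0.2669)
After 9 (propagate distance d=32 (to screen)): x=184232/43605 (≈4.2250) theta=1489703/5581440 (≈0.2669)
|theta_initial|=0.1000 |theta_final|=1489703/5581440 (≈0.2669) -> increased

Answer: yes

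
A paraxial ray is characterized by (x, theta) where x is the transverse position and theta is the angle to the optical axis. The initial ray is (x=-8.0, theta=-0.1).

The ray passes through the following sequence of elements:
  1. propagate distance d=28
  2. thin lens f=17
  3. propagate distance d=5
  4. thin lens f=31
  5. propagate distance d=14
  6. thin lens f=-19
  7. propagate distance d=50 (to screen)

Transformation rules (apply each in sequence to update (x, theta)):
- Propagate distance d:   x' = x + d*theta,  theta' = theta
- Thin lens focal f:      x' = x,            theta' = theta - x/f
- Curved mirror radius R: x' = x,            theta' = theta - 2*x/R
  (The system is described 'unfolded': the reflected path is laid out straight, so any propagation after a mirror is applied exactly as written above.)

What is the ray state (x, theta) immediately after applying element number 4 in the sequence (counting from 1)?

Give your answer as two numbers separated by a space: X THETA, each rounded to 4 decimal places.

Answer: -8.1235 0.7973

Derivation:
Initial: x=-8.0000 theta=-0.1000
After 1 (propagate distance d=28): x=-10.8000 theta=-0.1000
After 2 (thin lens f=17): x=-10.8000 theta=91/170 (≈0.5353)
After 3 (propagate distance d=5): x=-1381/170 (≈-8.1235) theta=91/170 (≈0.5353)
After 4 (thin lens f=31): x=-1381/170 (≈-8.1235) theta=2101/2635 (≈0.7973)
Rounded to 4 decimal places: x = -8.1235, theta = 0.7973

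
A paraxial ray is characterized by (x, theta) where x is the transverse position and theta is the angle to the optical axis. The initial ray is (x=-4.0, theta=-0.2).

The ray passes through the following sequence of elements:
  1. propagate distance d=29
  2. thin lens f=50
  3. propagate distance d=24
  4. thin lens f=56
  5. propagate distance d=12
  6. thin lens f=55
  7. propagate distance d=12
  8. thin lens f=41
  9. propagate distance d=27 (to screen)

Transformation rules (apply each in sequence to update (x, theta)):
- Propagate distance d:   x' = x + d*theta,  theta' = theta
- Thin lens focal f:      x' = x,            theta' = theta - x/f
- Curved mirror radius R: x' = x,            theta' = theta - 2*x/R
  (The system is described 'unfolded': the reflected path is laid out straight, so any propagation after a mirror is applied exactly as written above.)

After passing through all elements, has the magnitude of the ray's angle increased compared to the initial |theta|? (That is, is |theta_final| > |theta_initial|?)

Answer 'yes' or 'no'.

Initial: x=-4.0000 theta=-0.2000
After 1 (propagate distance d=29): x=-9.8000 theta=-0.2000
After 2 (thin lens f=50): x=-9.8000 theta=-0.0040
After 3 (propagate distance d=24): x=-9.8960 theta=-0.0040
After 4 (thin lens f=56): x=-9.8960 theta=1209/7000 (≈0.1727)
After 5 (propagate distance d=12): x=-13691/1750 (≈-7.8234) theta=1209/7000 (≈0.1727)
After 6 (thin lens f=55): x=-13691/1750 (≈-7.8234) theta=121259/385000 (≈0.3150)
After 7 (propagate distance d=12): x=-27802/6875 (≈-4.0439) theta=121259/385000 (≈0.3150)
After 8 (thin lens f=41): x=-27802/6875 (≈-4.0439) theta=6528531/15785000 (≈0.4136)
After 9 (propagate distance d=27 (to screen)): x=22487389/3157000 (≈7.1230) theta=6528531/15785000 (≈0.4136)
|theta_initial|=0.2000 |theta_final|=6528531/15785000 (≈0.4136) -> increased

Answer: yes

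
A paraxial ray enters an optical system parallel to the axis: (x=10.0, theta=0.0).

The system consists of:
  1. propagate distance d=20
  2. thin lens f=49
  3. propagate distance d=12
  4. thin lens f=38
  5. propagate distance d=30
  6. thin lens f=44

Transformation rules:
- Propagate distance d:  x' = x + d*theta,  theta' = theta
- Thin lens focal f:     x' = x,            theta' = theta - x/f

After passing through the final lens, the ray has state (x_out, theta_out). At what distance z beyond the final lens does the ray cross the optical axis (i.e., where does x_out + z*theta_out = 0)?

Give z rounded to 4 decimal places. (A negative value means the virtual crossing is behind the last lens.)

Answer: -15.1205

Derivation:
Initial: x=10.0000 theta=0.0000
After 1 (propagate distance d=20): x=10.0000 theta=0.0000
After 2 (thin lens f=49): x=10.0000 theta=-10/49 (≈-0.2041)
After 3 (propagate distance d=12): x=370/49 (≈7.5510) theta=-10/49 (≈-0.2041)
After 4 (thin lens f=38): x=370/49 (≈7.5510) theta=-375/931 (≈-0.4028)
After 5 (propagate distance d=30): x=-4220/931 (≈-4.5328) theta=-375/931 (≈-0.4028)
After 6 (thin lens f=44): x=-4220/931 (≈-4.5328) theta=-3070/10241 (≈-0.2998)
z_focus = -x_out/theta_out = -(-4220/931)/(-3070/10241) = -4642/307 ≈ -15.1205
Rounded to 4 decimal places: z = -15.1205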